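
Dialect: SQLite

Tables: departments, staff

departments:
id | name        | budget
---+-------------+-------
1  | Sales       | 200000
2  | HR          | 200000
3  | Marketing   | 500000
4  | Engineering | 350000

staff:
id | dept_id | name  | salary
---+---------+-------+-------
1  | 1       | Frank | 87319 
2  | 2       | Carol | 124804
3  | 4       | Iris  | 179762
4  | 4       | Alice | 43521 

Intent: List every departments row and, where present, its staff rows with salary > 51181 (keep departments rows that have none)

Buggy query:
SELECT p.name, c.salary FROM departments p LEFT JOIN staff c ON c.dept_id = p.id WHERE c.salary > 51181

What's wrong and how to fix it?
Bug: A WHERE condition on the right-hand table after LEFT JOIN drops unmatched parents

Fix: Put 'c.salary > 51181' in the JOIN's ON clause instead of WHERE

Corrected query:
SELECT p.name, c.salary FROM departments p LEFT JOIN staff c ON c.dept_id = p.id AND c.salary > 51181

Result:
name        | salary
------------+-------
Sales       | 87319 
HR          | 124804
Marketing   | NULL  
Engineering | 179762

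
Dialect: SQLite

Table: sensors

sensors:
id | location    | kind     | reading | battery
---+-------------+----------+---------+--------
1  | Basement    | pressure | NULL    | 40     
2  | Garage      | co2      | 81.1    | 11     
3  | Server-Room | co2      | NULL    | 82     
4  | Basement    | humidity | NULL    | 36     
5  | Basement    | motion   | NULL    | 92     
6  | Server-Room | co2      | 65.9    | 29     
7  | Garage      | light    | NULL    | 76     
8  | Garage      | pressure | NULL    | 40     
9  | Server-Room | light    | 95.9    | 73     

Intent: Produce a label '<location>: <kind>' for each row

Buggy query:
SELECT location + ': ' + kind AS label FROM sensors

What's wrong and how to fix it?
Bug: '+' is numeric addition; on text columns SQLite converts them to 0 instead of concatenating

Fix: Use the || operator for string concatenation

Corrected query:
SELECT location || ': ' || kind AS label FROM sensors

Result:
label             
------------------
Basement: pressure
Garage: co2       
Server-Room: co2  
Basement: humidity
Basement: motion  
Server-Room: co2  
Garage: light     
Garage: pressure  
Server-Room: light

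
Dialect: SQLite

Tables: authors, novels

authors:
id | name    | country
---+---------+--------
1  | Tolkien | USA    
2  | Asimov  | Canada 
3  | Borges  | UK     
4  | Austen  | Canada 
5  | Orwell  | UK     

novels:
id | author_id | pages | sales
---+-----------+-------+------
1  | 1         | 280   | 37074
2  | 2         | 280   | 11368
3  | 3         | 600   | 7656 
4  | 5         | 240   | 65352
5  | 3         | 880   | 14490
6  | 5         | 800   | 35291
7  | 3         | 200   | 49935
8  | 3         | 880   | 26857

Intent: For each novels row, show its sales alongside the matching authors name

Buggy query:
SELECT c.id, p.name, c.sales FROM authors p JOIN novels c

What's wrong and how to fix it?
Bug: JOIN with no ON clause produces a cartesian product; every novels row pairs with every authors row

Fix: Add ON c.author_id = p.id to the JOIN

Corrected query:
SELECT c.id, p.name, c.sales FROM authors p JOIN novels c ON c.author_id = p.id

Result:
id | name    | sales
---+---------+------
1  | Tolkien | 37074
2  | Asimov  | 11368
3  | Borges  | 7656 
4  | Orwell  | 65352
5  | Borges  | 14490
6  | Orwell  | 35291
7  | Borges  | 49935
8  | Borges  | 26857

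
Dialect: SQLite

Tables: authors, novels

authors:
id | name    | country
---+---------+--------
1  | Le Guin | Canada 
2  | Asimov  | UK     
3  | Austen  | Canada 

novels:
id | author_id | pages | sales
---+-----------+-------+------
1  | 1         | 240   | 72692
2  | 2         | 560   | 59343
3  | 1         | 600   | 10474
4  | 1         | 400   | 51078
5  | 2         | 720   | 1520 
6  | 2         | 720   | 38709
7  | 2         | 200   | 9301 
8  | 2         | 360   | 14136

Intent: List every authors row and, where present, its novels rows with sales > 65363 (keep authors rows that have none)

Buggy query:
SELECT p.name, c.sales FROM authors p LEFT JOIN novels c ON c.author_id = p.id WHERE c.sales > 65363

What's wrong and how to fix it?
Bug: A WHERE condition on the right-hand table after LEFT JOIN drops unmatched parents

Fix: Put 'c.sales > 65363' in the JOIN's ON clause instead of WHERE

Corrected query:
SELECT p.name, c.sales FROM authors p LEFT JOIN novels c ON c.author_id = p.id AND c.sales > 65363

Result:
name    | sales
--------+------
Le Guin | 72692
Asimov  | NULL 
Austen  | NULL 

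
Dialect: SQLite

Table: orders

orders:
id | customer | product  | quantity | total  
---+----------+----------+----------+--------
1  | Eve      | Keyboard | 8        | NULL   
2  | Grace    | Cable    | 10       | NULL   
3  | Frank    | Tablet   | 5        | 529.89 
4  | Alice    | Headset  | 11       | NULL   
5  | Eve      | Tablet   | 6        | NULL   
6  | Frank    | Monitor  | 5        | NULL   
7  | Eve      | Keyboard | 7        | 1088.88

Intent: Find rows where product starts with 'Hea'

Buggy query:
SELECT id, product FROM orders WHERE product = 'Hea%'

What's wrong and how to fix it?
Bug: Wildcards only work with LIKE; '=' treats '%' as a literal character

Fix: Replace '=' with LIKE so 'Hea%' is treated as a pattern

Corrected query:
SELECT id, product FROM orders WHERE product LIKE 'Hea%'

Result:
id | product
---+--------
4  | Headset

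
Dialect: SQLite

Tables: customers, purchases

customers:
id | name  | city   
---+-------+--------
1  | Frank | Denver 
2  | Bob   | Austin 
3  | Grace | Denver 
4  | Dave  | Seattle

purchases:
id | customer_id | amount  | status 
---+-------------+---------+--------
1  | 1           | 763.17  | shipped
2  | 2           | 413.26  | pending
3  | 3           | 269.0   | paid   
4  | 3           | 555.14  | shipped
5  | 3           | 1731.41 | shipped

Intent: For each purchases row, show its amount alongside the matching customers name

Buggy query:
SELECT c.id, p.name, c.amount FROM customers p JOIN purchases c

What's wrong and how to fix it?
Bug: JOIN with no ON clause produces a cartesian product; every purchases row pairs with every customers row

Fix: Specify the join condition linking the foreign key to the parent id

Corrected query:
SELECT c.id, p.name, c.amount FROM customers p JOIN purchases c ON c.customer_id = p.id

Result:
id | name  | amount 
---+-------+--------
1  | Frank | 763.17 
2  | Bob   | 413.26 
3  | Grace | 269    
4  | Grace | 555.14 
5  | Grace | 1731.41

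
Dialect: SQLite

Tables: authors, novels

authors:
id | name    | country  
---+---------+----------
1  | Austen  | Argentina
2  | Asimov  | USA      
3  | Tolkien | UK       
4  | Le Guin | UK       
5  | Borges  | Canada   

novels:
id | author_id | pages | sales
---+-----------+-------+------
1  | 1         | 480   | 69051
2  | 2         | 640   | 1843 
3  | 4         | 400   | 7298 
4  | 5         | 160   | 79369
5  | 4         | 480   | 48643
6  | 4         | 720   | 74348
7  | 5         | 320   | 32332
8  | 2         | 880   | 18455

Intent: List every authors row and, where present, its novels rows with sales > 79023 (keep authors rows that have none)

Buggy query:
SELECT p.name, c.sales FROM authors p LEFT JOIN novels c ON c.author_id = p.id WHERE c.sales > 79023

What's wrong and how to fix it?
Bug: Filtering c.sales in WHERE discards the NULL rows produced by LEFT JOIN, turning it into an inner join

Fix: Put 'c.sales > 79023' in the JOIN's ON clause instead of WHERE

Corrected query:
SELECT p.name, c.sales FROM authors p LEFT JOIN novels c ON c.author_id = p.id AND c.sales > 79023

Result:
name    | sales
--------+------
Austen  | NULL 
Asimov  | NULL 
Tolkien | NULL 
Le Guin | NULL 
Borges  | 79369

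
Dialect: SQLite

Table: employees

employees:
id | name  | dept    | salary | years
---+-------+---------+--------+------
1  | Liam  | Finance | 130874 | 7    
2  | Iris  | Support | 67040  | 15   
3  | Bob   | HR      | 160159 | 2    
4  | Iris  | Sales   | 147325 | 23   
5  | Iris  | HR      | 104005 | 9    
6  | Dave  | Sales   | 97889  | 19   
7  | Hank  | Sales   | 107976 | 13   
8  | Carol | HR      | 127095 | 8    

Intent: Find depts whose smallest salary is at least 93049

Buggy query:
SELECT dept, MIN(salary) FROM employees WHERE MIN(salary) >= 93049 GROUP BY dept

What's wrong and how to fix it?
Bug: Aggregates like MIN are computed per group after WHERE runs

Fix: Use HAVING for the per-group MIN condition

Corrected query:
SELECT dept, MIN(salary) FROM employees GROUP BY dept HAVING MIN(salary) >= 93049

Result:
dept    | MIN(salary)
--------+------------
Finance | 130874     
HR      | 104005     
Sales   | 97889      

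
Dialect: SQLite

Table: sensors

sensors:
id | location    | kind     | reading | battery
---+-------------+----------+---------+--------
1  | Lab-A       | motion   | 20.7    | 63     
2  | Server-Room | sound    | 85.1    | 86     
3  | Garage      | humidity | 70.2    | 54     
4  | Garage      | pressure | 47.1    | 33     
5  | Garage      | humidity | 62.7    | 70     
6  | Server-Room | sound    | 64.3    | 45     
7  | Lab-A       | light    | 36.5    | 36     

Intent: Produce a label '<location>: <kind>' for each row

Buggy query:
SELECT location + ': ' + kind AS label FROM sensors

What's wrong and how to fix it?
Bug: '+' is numeric addition; on text columns SQLite converts them to 0 instead of concatenating

Fix: Replace + with || to concatenate text

Corrected query:
SELECT location || ': ' || kind AS label FROM sensors

Result:
label             
------------------
Lab-A: motion     
Server-Room: sound
Garage: humidity  
Garage: pressure  
Garage: humidity  
Server-Room: sound
Lab-A: light      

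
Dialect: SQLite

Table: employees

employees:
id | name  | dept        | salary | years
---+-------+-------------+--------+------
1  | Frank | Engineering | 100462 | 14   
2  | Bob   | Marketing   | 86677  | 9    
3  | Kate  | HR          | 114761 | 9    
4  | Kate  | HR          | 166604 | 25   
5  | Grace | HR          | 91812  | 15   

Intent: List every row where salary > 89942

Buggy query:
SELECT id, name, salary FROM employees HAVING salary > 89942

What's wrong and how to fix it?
Bug: This is a non-aggregate query (no GROUP BY, no aggregates), so in SQLite the HAVING clause is invalid here; a row-level condition belongs in WHERE

Fix: Replace HAVING with WHERE since the condition applies to individual rows

Corrected query:
SELECT id, name, salary FROM employees WHERE salary > 89942

Result:
id | name  | salary
---+-------+-------
1  | Frank | 100462
3  | Kate  | 114761
4  | Kate  | 166604
5  | Grace | 91812 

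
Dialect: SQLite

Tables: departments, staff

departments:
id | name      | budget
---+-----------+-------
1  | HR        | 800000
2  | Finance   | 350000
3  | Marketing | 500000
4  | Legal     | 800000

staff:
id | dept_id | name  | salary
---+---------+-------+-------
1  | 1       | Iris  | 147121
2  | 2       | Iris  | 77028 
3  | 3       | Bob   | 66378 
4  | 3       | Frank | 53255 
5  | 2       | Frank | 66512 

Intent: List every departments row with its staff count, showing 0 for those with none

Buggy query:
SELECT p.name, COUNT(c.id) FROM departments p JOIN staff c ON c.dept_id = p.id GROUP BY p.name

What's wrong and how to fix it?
Bug: An inner join excludes parents with zero children

Fix: Switch to LEFT JOIN to retain unmatched parent rows

Corrected query:
SELECT p.name, COUNT(c.id) FROM departments p LEFT JOIN staff c ON c.dept_id = p.id GROUP BY p.name

Result:
name      | COUNT(c.id)
----------+------------
Finance   | 2          
HR        | 1          
Legal     | 0          
Marketing | 2          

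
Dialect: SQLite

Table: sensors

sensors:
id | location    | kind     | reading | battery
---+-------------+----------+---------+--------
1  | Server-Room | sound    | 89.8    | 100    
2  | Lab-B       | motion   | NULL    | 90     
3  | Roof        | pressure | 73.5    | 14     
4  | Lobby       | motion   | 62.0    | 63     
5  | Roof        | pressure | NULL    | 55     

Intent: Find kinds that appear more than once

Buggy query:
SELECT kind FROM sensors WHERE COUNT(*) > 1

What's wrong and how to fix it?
Bug: WHERE can't reference COUNT(*); aggregates are computed after WHERE

Fix: Group first, then use HAVING for the count condition

Corrected query:
SELECT kind FROM sensors GROUP BY kind HAVING COUNT(*) > 1

Result:
kind    
--------
motion  
pressure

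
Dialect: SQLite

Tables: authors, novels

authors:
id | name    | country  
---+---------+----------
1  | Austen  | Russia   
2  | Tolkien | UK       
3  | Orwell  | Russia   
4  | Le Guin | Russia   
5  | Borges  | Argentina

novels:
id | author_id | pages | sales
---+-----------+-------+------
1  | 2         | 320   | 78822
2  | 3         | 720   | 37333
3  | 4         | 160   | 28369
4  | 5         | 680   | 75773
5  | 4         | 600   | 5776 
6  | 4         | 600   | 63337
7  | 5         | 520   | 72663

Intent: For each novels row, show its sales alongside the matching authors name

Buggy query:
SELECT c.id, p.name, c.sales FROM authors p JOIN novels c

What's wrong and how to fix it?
Bug: Missing join condition: each novels row is matched to all authors rows instead of just its own

Fix: Specify the join condition linking the foreign key to the parent id

Corrected query:
SELECT c.id, p.name, c.sales FROM authors p JOIN novels c ON c.author_id = p.id

Result:
id | name    | sales
---+---------+------
1  | Tolkien | 78822
2  | Orwell  | 37333
3  | Le Guin | 28369
4  | Borges  | 75773
5  | Le Guin | 5776 
6  | Le Guin | 63337
7  | Borges  | 72663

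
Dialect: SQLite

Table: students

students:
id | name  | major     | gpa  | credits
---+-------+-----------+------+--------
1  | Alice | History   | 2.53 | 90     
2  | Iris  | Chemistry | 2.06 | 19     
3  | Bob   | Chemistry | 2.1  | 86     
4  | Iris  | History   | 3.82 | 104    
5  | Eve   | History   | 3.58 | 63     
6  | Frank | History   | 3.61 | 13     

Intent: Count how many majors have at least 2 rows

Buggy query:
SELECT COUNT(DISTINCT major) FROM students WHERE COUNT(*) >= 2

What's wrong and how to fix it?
Bug: COUNT(*) cannot appear in WHERE; the per-group count doesn't exist yet

Fix: Group first with HAVING COUNT(*) >= 2, then COUNT the resulting groups

Corrected query:
SELECT COUNT(*) FROM (SELECT major FROM students GROUP BY major HAVING COUNT(*) >= 2)

Result:
COUNT(*)
--------
2       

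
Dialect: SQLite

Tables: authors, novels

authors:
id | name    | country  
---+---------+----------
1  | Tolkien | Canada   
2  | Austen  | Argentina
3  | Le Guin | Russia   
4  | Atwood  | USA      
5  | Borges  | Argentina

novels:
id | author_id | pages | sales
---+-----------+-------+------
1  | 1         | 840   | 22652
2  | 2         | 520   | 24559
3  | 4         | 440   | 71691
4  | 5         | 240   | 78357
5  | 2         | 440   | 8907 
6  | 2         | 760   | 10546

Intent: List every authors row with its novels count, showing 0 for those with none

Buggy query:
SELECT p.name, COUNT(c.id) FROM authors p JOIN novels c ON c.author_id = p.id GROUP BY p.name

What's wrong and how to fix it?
Bug: An inner join excludes parents with zero children

Fix: Use LEFT JOIN so parents without children still appear (COUNT(c.id) gives 0)

Corrected query:
SELECT p.name, COUNT(c.id) FROM authors p LEFT JOIN novels c ON c.author_id = p.id GROUP BY p.name

Result:
name    | COUNT(c.id)
--------+------------
Atwood  | 1          
Austen  | 3          
Borges  | 1          
Le Guin | 0          
Tolkien | 1          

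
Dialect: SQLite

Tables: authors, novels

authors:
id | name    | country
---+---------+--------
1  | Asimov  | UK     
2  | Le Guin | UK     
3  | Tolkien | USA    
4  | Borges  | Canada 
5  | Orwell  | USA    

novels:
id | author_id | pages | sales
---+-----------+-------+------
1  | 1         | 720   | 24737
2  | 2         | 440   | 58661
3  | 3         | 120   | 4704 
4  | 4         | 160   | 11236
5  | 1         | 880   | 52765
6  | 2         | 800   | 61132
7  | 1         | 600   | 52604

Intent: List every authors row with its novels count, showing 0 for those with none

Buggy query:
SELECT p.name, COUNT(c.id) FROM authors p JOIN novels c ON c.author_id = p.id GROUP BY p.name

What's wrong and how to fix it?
Bug: An inner join excludes parents with zero children

Fix: Use LEFT JOIN so parents without children still appear (COUNT(c.id) gives 0)

Corrected query:
SELECT p.name, COUNT(c.id) FROM authors p LEFT JOIN novels c ON c.author_id = p.id GROUP BY p.name

Result:
name    | COUNT(c.id)
--------+------------
Asimov  | 3          
Borges  | 1          
Le Guin | 2          
Orwell  | 0          
Tolkien | 1          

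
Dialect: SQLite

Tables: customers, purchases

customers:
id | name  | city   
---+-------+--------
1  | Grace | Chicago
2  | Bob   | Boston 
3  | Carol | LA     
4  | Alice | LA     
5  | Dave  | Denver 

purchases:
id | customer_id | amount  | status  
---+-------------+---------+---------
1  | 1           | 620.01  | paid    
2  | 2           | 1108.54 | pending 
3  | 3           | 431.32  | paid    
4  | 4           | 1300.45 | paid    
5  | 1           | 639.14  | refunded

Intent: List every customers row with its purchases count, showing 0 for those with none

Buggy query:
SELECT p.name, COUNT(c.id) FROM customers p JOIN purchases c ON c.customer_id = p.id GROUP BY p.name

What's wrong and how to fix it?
Bug: An inner join excludes parents with zero children

Fix: Switch to LEFT JOIN to retain unmatched parent rows

Corrected query:
SELECT p.name, COUNT(c.id) FROM customers p LEFT JOIN purchases c ON c.customer_id = p.id GROUP BY p.name

Result:
name  | COUNT(c.id)
------+------------
Alice | 1          
Bob   | 1          
Carol | 1          
Dave  | 0          
Grace | 2          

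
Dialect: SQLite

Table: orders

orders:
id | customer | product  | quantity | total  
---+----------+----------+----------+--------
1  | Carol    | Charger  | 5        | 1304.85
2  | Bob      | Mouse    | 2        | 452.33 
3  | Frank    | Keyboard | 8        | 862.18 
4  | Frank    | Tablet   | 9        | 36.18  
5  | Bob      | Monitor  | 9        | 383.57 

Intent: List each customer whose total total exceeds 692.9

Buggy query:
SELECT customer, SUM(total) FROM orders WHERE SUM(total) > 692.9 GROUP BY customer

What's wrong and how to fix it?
Bug: SUM(total) is an aggregate, but WHERE filters rows before aggregation

Fix: Use HAVING (which filters groups after aggregation) instead of WHERE

Corrected query:
SELECT customer, SUM(total) FROM orders GROUP BY customer HAVING SUM(total) > 692.9

Result:
customer | SUM(total)
---------+-----------
Bob      | 835.9     
Carol    | 1304.85   
Frank    | 898.36    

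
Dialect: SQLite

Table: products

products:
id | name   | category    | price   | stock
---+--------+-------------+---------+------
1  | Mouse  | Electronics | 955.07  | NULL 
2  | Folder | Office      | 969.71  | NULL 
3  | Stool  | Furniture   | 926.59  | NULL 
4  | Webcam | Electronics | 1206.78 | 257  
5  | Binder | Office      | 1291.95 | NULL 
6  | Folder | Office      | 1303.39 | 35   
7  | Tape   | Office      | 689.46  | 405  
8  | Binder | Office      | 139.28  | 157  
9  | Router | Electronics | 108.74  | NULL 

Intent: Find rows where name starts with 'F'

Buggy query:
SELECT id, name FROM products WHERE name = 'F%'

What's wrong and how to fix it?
Bug: Wildcards only work with LIKE; '=' treats '%' as a literal character

Fix: Replace '=' with LIKE so 'F%' is treated as a pattern

Corrected query:
SELECT id, name FROM products WHERE name LIKE 'F%'

Result:
id | name  
---+-------
2  | Folder
6  | Folder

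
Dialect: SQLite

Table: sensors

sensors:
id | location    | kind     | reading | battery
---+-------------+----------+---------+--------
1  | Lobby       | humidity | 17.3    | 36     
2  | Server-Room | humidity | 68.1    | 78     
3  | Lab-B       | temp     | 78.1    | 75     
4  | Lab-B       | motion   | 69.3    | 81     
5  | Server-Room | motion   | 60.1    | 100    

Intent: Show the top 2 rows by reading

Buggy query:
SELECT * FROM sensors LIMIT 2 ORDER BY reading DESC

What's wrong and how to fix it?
Bug: ORDER BY cannot follow LIMIT; LIMIT is the final clause

Fix: Sort with ORDER BY, then apply LIMIT

Corrected query:
SELECT * FROM sensors ORDER BY reading DESC LIMIT 2

Result:
id | location | kind   | reading | battery
---+----------+--------+---------+--------
3  | Lab-B    | temp   | 78.1    | 75     
4  | Lab-B    | motion | 69.3    | 81     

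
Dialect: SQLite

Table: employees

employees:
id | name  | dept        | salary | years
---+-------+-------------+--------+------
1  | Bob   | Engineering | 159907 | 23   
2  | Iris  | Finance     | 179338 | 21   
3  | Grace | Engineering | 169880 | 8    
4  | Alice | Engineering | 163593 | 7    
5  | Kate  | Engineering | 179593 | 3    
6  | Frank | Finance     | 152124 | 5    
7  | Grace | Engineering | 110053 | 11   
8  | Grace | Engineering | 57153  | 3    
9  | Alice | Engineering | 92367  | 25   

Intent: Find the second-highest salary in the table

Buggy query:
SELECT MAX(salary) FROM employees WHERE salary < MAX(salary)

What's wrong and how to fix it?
Bug: MAX(salary) on the right of the comparison is an aggregate-in-WHERE error

Fix: Compute the overall MAX in a subquery, then take MAX of rows below it

Corrected query:
SELECT MAX(salary) FROM employees WHERE salary < (SELECT MAX(salary) FROM employees)

Result:
MAX(salary)
-----------
179338     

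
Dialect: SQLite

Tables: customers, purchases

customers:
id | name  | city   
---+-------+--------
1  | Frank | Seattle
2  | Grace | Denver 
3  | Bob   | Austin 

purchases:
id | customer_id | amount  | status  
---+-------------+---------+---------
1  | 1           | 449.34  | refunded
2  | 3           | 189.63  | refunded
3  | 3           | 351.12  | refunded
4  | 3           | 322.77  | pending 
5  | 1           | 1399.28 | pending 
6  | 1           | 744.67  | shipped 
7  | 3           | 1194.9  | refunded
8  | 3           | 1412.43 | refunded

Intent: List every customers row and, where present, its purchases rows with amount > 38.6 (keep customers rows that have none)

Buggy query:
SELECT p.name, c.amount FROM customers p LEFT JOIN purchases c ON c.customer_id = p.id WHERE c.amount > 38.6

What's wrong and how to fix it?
Bug: Filtering c.amount in WHERE discards the NULL rows produced by LEFT JOIN, turning it into an inner join

Fix: Put 'c.amount > 38.6' in the JOIN's ON clause instead of WHERE

Corrected query:
SELECT p.name, c.amount FROM customers p LEFT JOIN purchases c ON c.customer_id = p.id AND c.amount > 38.6

Result:
name  | amount 
------+--------
Frank | 449.34 
Frank | 744.67 
Frank | 1399.28
Grace | NULL   
Bob   | 189.63 
Bob   | 322.77 
Bob   | 351.12 
Bob   | 1194.9 
Bob   | 1412.43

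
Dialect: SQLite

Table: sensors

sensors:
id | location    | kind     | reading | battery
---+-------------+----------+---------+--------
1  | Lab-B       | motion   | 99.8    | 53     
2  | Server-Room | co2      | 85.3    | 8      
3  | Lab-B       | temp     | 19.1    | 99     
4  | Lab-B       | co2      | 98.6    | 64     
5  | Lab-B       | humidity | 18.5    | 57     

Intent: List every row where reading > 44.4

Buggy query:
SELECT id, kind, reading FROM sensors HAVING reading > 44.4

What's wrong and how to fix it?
Bug: HAVING filters the output of aggregation, but this query has no GROUP BY and no aggregate functions, so SQLite rejects it (HAVING clause on a non-aggregate query); the condition here is per row

Fix: Replace HAVING with WHERE since the condition applies to individual rows

Corrected query:
SELECT id, kind, reading FROM sensors WHERE reading > 44.4

Result:
id | kind   | reading
---+--------+--------
1  | motion | 99.8   
2  | co2    | 85.3   
4  | co2    | 98.6   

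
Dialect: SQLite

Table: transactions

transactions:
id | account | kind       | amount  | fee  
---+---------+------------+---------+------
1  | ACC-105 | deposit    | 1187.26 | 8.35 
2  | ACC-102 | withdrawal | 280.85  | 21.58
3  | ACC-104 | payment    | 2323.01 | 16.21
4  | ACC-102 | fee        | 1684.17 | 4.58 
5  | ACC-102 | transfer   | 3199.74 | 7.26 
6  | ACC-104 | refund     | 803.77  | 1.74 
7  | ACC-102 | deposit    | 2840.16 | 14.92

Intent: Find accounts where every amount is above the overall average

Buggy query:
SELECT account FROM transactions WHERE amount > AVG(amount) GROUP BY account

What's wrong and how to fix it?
Bug: WHERE evaluates per row before aggregation, so AVG() is unavailable

Fix: Use a subquery for AVG and a HAVING MIN(...) filter so the condition holds for every row in the group

Corrected query:
SELECT account FROM transactions GROUP BY account HAVING MIN(amount) > (SELECT AVG(amount) FROM transactions)

Result:
(no rows)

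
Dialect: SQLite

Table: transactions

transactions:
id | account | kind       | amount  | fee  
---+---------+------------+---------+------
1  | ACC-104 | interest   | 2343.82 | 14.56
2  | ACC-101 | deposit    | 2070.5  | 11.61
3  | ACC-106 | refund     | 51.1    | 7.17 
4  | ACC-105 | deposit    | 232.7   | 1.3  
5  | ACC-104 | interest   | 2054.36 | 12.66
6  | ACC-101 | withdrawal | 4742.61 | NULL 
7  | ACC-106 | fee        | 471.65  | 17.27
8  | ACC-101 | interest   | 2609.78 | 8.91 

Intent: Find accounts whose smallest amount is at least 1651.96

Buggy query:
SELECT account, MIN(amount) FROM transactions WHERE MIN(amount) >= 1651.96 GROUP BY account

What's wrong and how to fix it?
Bug: MIN() in WHERE is a misuse of aggregate

Fix: Use HAVING for the per-group MIN condition

Corrected query:
SELECT account, MIN(amount) FROM transactions GROUP BY account HAVING MIN(amount) >= 1651.96

Result:
account | MIN(amount)
--------+------------
ACC-101 | 2070.5     
ACC-104 | 2054.36    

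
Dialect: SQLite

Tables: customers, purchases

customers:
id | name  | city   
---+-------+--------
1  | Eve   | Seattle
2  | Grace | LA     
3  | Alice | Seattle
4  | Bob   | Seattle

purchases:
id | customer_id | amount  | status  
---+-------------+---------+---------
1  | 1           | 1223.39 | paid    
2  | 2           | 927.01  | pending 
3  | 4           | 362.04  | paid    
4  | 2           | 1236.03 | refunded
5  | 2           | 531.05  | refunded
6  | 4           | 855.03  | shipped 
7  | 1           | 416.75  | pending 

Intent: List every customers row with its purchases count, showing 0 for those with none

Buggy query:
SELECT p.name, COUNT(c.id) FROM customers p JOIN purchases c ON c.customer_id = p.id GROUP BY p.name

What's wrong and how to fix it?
Bug: An inner join excludes parents with zero children

Fix: Use LEFT JOIN so parents without children still appear (COUNT(c.id) gives 0)

Corrected query:
SELECT p.name, COUNT(c.id) FROM customers p LEFT JOIN purchases c ON c.customer_id = p.id GROUP BY p.name

Result:
name  | COUNT(c.id)
------+------------
Alice | 0          
Bob   | 2          
Eve   | 2          
Grace | 3          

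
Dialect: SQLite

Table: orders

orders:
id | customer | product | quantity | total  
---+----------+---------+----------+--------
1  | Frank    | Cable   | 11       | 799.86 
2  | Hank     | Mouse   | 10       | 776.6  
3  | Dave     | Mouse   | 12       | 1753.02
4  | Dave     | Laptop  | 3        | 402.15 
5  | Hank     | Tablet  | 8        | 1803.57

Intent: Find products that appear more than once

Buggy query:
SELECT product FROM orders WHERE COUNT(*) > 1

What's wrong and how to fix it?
Bug: WHERE can't reference COUNT(*); aggregates are computed after WHERE

Fix: Group first, then use HAVING for the count condition

Corrected query:
SELECT product FROM orders GROUP BY product HAVING COUNT(*) > 1

Result:
product
-------
Mouse  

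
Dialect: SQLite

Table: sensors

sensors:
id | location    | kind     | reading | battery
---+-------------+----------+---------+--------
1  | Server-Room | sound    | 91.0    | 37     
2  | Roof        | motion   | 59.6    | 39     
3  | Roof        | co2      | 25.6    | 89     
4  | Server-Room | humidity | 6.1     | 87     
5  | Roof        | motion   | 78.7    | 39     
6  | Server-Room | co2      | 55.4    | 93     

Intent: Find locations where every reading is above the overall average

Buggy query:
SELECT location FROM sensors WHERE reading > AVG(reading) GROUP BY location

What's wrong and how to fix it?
Bug: AVG() is an aggregate; it can't sit directly in WHERE

Fix: Use a subquery for AVG and a HAVING MIN(...) filter so the condition holds for every row in the group

Corrected query:
SELECT location FROM sensors GROUP BY location HAVING MIN(reading) > (SELECT AVG(reading) FROM sensors)

Result:
(no rows)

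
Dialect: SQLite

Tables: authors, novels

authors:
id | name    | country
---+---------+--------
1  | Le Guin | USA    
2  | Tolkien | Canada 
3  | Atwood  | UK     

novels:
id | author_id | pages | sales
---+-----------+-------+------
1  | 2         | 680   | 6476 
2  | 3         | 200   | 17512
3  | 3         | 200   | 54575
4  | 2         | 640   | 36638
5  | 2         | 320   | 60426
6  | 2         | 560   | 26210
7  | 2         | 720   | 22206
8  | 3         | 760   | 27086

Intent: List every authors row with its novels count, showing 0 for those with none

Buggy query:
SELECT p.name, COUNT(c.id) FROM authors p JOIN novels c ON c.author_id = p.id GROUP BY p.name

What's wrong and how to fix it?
Bug: An inner join excludes parents with zero children

Fix: Switch to LEFT JOIN to retain unmatched parent rows

Corrected query:
SELECT p.name, COUNT(c.id) FROM authors p LEFT JOIN novels c ON c.author_id = p.id GROUP BY p.name

Result:
name    | COUNT(c.id)
--------+------------
Atwood  | 3          
Le Guin | 0          
Tolkien | 5          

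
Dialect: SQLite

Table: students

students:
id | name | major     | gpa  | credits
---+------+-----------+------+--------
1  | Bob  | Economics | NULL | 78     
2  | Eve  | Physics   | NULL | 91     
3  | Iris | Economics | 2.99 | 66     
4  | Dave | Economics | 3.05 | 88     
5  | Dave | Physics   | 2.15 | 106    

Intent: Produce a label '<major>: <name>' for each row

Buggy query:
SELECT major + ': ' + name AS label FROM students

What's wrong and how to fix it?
Bug: SQLite uses || for string concatenation; + coerces text to numbers (yielding 0)

Fix: Use the || operator for string concatenation

Corrected query:
SELECT major || ': ' || name AS label FROM students

Result:
label          
---------------
Economics: Bob 
Physics: Eve   
Economics: Iris
Economics: Dave
Physics: Dave  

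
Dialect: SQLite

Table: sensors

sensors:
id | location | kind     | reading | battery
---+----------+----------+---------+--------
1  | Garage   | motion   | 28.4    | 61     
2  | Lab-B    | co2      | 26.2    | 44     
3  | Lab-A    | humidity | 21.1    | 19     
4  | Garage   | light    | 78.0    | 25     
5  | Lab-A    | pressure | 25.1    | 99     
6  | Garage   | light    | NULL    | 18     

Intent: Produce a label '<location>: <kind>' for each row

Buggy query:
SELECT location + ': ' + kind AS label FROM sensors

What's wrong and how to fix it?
Bug: '+' is numeric addition; on text columns SQLite converts them to 0 instead of concatenating

Fix: Replace + with || to concatenate text

Corrected query:
SELECT location || ': ' || kind AS label FROM sensors

Result:
label          
---------------
Garage: motion 
Lab-B: co2     
Lab-A: humidity
Garage: light  
Lab-A: pressure
Garage: light  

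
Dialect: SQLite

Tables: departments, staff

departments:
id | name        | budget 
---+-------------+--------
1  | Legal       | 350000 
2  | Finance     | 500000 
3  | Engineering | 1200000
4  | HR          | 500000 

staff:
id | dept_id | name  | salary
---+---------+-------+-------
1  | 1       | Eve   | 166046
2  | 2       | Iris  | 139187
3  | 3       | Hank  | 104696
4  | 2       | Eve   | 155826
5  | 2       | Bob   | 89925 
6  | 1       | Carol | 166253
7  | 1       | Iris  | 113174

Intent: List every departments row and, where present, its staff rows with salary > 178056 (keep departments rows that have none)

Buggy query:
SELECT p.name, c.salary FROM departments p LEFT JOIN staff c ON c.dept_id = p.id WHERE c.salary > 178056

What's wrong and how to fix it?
Bug: Filtering c.salary in WHERE discards the NULL rows produced by LEFT JOIN, turning it into an inner join

Fix: Put 'c.salary > 178056' in the JOIN's ON clause instead of WHERE

Corrected query:
SELECT p.name, c.salary FROM departments p LEFT JOIN staff c ON c.dept_id = p.id AND c.salary > 178056

Result:
name        | salary
------------+-------
Legal       | NULL  
Finance     | NULL  
Engineering | NULL  
HR          | NULL  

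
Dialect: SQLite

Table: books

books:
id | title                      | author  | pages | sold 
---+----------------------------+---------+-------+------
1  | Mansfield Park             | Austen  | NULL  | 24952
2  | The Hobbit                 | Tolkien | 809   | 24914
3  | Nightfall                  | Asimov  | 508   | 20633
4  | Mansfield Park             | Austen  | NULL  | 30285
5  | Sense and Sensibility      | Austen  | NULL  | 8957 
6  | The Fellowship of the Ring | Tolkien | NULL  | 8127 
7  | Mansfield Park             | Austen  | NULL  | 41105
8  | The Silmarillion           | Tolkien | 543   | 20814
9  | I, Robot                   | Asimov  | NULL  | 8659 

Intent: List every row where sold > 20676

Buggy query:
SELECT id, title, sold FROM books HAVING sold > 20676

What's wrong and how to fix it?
Bug: HAVING filters the output of aggregation, but this query has no GROUP BY and no aggregate functions, so SQLite rejects it (HAVING clause on a non-aggregate query); the condition here is per row

Fix: Use WHERE for row-level filtering

Corrected query:
SELECT id, title, sold FROM books WHERE sold > 20676

Result:
id | title            | sold 
---+------------------+------
1  | Mansfield Park   | 24952
2  | The Hobbit       | 24914
4  | Mansfield Park   | 30285
7  | Mansfield Park   | 41105
8  | The Silmarillion | 20814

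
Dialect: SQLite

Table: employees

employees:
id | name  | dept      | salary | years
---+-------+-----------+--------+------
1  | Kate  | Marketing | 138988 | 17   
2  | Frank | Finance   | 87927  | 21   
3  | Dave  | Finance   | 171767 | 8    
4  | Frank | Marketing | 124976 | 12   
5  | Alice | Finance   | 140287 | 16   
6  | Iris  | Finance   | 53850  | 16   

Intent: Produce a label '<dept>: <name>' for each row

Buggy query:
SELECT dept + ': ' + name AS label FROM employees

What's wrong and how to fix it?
Bug: SQLite uses || for string concatenation; + coerces text to numbers (yielding 0)

Fix: Replace + with || to concatenate text

Corrected query:
SELECT dept || ': ' || name AS label FROM employees

Result:
label           
----------------
Marketing: Kate 
Finance: Frank  
Finance: Dave   
Marketing: Frank
Finance: Alice  
Finance: Iris   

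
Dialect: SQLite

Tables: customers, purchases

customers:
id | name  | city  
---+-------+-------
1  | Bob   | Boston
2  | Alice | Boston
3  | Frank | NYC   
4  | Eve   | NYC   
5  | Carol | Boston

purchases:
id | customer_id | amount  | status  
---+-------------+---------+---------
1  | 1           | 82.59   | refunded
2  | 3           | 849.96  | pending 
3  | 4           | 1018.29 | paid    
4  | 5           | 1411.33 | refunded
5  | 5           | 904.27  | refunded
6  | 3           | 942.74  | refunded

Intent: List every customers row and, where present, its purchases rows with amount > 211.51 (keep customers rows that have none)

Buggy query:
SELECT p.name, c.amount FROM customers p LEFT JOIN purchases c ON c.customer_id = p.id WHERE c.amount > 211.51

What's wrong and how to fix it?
Bug: A WHERE condition on the right-hand table after LEFT JOIN drops unmatched parents

Fix: Move the right-table condition into the ON clause so unmatched parents are kept

Corrected query:
SELECT p.name, c.amount FROM customers p LEFT JOIN purchases c ON c.customer_id = p.id AND c.amount > 211.51

Result:
name  | amount 
------+--------
Bob   | NULL   
Alice | NULL   
Frank | 849.96 
Frank | 942.74 
Eve   | 1018.29
Carol | 904.27 
Carol | 1411.33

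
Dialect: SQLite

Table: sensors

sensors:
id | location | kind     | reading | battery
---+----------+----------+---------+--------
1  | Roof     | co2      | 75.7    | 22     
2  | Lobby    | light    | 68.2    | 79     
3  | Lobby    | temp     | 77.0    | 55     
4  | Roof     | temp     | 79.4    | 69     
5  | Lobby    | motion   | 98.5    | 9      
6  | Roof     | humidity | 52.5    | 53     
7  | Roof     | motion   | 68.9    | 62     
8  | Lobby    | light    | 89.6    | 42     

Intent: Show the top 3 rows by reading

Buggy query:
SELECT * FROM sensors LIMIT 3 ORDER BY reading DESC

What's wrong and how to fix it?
Bug: ORDER BY cannot follow LIMIT; LIMIT is the final clause

Fix: Sort with ORDER BY, then apply LIMIT

Corrected query:
SELECT * FROM sensors ORDER BY reading DESC LIMIT 3

Result:
id | location | kind   | reading | battery
---+----------+--------+---------+--------
5  | Lobby    | motion | 98.5    | 9      
8  | Lobby    | light  | 89.6    | 42     
4  | Roof     | temp   | 79.4    | 69     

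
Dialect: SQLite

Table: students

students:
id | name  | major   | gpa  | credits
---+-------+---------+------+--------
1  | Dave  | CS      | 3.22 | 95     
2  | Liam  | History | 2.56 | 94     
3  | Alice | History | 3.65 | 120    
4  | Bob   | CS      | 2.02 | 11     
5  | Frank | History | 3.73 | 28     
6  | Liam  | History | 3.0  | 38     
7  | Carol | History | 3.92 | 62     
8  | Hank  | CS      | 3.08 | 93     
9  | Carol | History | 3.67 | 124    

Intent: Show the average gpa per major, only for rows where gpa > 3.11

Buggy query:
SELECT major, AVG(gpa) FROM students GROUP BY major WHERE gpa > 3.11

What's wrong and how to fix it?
Bug: Row-level WHERE must come before GROUP BY in the clause order

Fix: Place WHERE between FROM and GROUP BY

Corrected query:
SELECT major, AVG(gpa) FROM students WHERE gpa > 3.11 GROUP BY major

Result:
major   | AVG(gpa)
--------+---------
CS      | 3.22    
History | 3.7425  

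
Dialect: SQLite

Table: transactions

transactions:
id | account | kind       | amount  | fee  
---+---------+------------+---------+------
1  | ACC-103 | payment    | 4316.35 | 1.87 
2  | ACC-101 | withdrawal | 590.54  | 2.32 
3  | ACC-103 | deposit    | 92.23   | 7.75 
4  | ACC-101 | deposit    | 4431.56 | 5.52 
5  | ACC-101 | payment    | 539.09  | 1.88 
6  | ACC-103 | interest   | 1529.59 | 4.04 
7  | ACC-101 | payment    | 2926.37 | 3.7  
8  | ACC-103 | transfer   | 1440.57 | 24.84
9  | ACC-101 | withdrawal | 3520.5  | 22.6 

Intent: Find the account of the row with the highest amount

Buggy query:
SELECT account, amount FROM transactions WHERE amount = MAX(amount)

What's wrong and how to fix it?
Bug: MAX(amount) is an aggregate and cannot be used directly in WHERE

Fix: Use a subquery: WHERE amount = (SELECT MAX(amount) FROM transactions)

Corrected query:
SELECT account, amount FROM transactions WHERE amount = (SELECT MAX(amount) FROM transactions)

Result:
account | amount 
--------+--------
ACC-101 | 4431.56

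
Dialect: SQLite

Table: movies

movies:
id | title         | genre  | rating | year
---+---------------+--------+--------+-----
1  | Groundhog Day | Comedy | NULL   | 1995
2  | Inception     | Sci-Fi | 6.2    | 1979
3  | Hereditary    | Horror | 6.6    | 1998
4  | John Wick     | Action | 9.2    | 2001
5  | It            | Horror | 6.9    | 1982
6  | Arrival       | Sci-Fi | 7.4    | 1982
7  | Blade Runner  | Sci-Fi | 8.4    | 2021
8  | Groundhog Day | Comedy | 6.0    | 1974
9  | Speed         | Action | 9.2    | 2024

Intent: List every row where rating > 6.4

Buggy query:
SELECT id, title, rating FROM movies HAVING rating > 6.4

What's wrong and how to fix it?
Bug: HAVING filters the output of aggregation, but this query has no GROUP BY and no aggregate functions, so SQLite rejects it (HAVING clause on a non-aggregate query); the condition here is per row

Fix: Replace HAVING with WHERE since the condition applies to individual rows

Corrected query:
SELECT id, title, rating FROM movies WHERE rating > 6.4

Result:
id | title        | rating
---+--------------+-------
3  | Hereditary   | 6.6   
4  | John Wick    | 9.2   
5  | It           | 6.9   
6  | Arrival      | 7.4   
7  | Blade Runner | 8.4   
9  | Speed        | 9.2   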